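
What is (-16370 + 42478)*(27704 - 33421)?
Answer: -149259436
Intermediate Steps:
(-16370 + 42478)*(27704 - 33421) = 26108*(-5717) = -149259436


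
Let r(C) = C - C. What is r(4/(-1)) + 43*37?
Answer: 1591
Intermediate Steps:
r(C) = 0
r(4/(-1)) + 43*37 = 0 + 43*37 = 0 + 1591 = 1591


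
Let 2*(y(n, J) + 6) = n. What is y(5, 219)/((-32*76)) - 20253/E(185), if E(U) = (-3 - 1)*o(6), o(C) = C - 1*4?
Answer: 12313831/4864 ≈ 2531.6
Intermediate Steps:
o(C) = -4 + C (o(C) = C - 4 = -4 + C)
E(U) = -8 (E(U) = (-3 - 1)*(-4 + 6) = -4*2 = -8)
y(n, J) = -6 + n/2
y(5, 219)/((-32*76)) - 20253/E(185) = (-6 + (½)*5)/((-32*76)) - 20253/(-8) = (-6 + 5/2)/(-2432) - 20253*(-⅛) = -7/2*(-1/2432) + 20253/8 = 7/4864 + 20253/8 = 12313831/4864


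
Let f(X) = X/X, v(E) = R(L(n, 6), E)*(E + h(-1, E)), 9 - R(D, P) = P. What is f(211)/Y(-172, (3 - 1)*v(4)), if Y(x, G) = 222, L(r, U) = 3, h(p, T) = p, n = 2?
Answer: 1/222 ≈ 0.0045045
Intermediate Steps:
R(D, P) = 9 - P
v(E) = (-1 + E)*(9 - E) (v(E) = (9 - E)*(E - 1) = (9 - E)*(-1 + E) = (-1 + E)*(9 - E))
f(X) = 1
f(211)/Y(-172, (3 - 1)*v(4)) = 1/222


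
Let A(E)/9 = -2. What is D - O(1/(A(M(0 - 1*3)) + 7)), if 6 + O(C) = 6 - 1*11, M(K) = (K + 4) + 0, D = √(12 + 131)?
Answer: 11 + √143 ≈ 22.958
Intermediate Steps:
D = √143 ≈ 11.958
M(K) = 4 + K (M(K) = (4 + K) + 0 = 4 + K)
A(E) = -18 (A(E) = 9*(-2) = -18)
O(C) = -11 (O(C) = -6 + (6 - 1*11) = -6 + (6 - 11) = -6 - 5 = -11)
D - O(1/(A(M(0 - 1*3)) + 7)) = √143 - 1*(-11) = √143 + 11 = 11 + √143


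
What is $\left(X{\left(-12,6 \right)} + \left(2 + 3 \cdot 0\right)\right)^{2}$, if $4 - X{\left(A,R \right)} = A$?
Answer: $324$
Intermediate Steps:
$X{\left(A,R \right)} = 4 - A$
$\left(X{\left(-12,6 \right)} + \left(2 + 3 \cdot 0\right)\right)^{2} = \left(\left(4 - -12\right) + \left(2 + 3 \cdot 0\right)\right)^{2} = \left(\left(4 + 12\right) + \left(2 + 0\right)\right)^{2} = \left(16 + 2\right)^{2} = 18^{2} = 324$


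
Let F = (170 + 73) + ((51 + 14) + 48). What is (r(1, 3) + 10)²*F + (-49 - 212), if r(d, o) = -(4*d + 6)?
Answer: -261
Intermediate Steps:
r(d, o) = -6 - 4*d (r(d, o) = -(6 + 4*d) = -6 - 4*d)
F = 356 (F = 243 + (65 + 48) = 243 + 113 = 356)
(r(1, 3) + 10)²*F + (-49 - 212) = ((-6 - 4*1) + 10)²*356 + (-49 - 212) = ((-6 - 4) + 10)²*356 - 261 = (-10 + 10)²*356 - 261 = 0²*356 - 261 = 0*356 - 261 = 0 - 261 = -261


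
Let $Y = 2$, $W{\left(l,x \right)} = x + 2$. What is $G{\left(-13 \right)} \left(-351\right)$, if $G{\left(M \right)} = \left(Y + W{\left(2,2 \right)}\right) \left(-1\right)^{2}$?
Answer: $-2106$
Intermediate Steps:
$W{\left(l,x \right)} = 2 + x$
$G{\left(M \right)} = 6$ ($G{\left(M \right)} = \left(2 + \left(2 + 2\right)\right) \left(-1\right)^{2} = \left(2 + 4\right) 1 = 6 \cdot 1 = 6$)
$G{\left(-13 \right)} \left(-351\right) = 6 \left(-351\right) = -2106$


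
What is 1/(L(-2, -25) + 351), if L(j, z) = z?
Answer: 1/326 ≈ 0.0030675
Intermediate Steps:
1/(L(-2, -25) + 351) = 1/(-25 + 351) = 1/326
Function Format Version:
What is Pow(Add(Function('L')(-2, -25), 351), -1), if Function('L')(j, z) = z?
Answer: Rational(1, 326) ≈ 0.0030675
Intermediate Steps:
Pow(Add(Function('L')(-2, -25), 351), -1) = Pow(Add(-25, 351), -1) = Pow(326, -1) = Rational(1, 326)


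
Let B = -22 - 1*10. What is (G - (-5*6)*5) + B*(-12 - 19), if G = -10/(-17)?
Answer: 19424/17 ≈ 1142.6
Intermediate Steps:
G = 10/17 (G = -10*(-1/17) = 10/17 ≈ 0.58823)
B = -32 (B = -22 - 10 = -32)
(G - (-5*6)*5) + B*(-12 - 19) = (10/17 - (-5*6)*5) - 32*(-12 - 19) = (10/17 - (-30)*5) - 32*(-31) = (10/17 - 1*(-150)) + 992 = (10/17 + 150) + 992 = 2560/17 + 992 = 19424/17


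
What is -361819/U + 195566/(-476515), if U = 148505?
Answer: -40290941923/14152972015 ≈ -2.8468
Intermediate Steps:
-361819/U + 195566/(-476515) = -361819/148505 + 195566/(-476515) = -361819*1/148505 + 195566*(-1/476515) = -361819/148505 - 195566/476515 = -40290941923/14152972015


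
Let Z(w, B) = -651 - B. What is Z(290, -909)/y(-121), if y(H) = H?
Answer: -258/121 ≈ -2.1322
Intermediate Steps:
Z(290, -909)/y(-121) = (-651 - 1*(-909))/(-121) = (-651 + 909)*(-1/121) = 258*(-1/121) = -258/121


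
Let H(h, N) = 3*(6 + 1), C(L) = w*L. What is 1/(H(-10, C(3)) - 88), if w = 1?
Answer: -1/67 ≈ -0.014925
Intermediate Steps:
C(L) = L (C(L) = 1*L = L)
H(h, N) = 21 (H(h, N) = 3*7 = 21)
1/(H(-10, C(3)) - 88) = 1/(21 - 88) = 1/(-67) = -1/67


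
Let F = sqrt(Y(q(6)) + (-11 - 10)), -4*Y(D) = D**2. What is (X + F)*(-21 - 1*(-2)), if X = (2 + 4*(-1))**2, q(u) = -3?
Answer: -76 - 19*I*sqrt(93)/2 ≈ -76.0 - 91.615*I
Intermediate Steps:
X = 4 (X = (2 - 4)**2 = (-2)**2 = 4)
Y(D) = -D**2/4
F = I*sqrt(93)/2 (F = sqrt(-1/4*(-3)**2 + (-11 - 10)) = sqrt(-1/4*9 - 21) = sqrt(-9/4 - 21) = sqrt(-93/4) = I*sqrt(93)/2 ≈ 4.8218*I)
(X + F)*(-21 - 1*(-2)) = (4 + I*sqrt(93)/2)*(-21 - 1*(-2)) = (4 + I*sqrt(93)/2)*(-21 + 2) = (4 + I*sqrt(93)/2)*(-19) = -76 - 19*I*sqrt(93)/2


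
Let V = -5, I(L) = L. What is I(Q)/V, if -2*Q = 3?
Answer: 3/10 ≈ 0.30000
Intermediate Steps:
Q = -3/2 (Q = -½*3 = -3/2 ≈ -1.5000)
I(Q)/V = -3/2/(-5) = -⅕*(-3/2) = 3/10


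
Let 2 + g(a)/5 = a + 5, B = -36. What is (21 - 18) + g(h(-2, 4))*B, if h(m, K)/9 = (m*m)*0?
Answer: -537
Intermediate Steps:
h(m, K) = 0 (h(m, K) = 9*((m*m)*0) = 9*(m²*0) = 9*0 = 0)
g(a) = 15 + 5*a (g(a) = -10 + 5*(a + 5) = -10 + 5*(5 + a) = -10 + (25 + 5*a) = 15 + 5*a)
(21 - 18) + g(h(-2, 4))*B = (21 - 18) + (15 + 5*0)*(-36) = 3 + (15 + 0)*(-36) = 3 + 15*(-36) = 3 - 540 = -537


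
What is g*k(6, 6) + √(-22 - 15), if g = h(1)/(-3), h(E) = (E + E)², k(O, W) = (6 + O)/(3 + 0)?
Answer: -16/3 + I*√37 ≈ -5.3333 + 6.0828*I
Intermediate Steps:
k(O, W) = 2 + O/3 (k(O, W) = (6 + O)/3 = (6 + O)*(⅓) = 2 + O/3)
h(E) = 4*E² (h(E) = (2*E)² = 4*E²)
g = -4/3 (g = (4*1²)/(-3) = (4*1)*(-⅓) = 4*(-⅓) = -4/3 ≈ -1.3333)
g*k(6, 6) + √(-22 - 15) = -4*(2 + (⅓)*6)/3 + √(-22 - 15) = -4*(2 + 2)/3 + √(-37) = -4/3*4 + I*√37 = -16/3 + I*√37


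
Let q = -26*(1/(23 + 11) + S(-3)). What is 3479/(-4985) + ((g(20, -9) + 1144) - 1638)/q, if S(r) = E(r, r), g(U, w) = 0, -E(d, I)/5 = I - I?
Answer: 3216831/4985 ≈ 645.30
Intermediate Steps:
E(d, I) = 0 (E(d, I) = -5*(I - I) = -5*0 = 0)
S(r) = 0
q = -13/17 (q = -26*(1/(23 + 11) + 0) = -26*(1/34 + 0) = -26*1/34 = -13/17 ≈ -0.76471)
3479/(-4985) + ((g(20, -9) + 1144) - 1638)/q = 3479/(-4985) + ((0 + 1144) - 1638)/(-13/17) = 3479*(-1/4985) + (1144 - 1638)*(-17/13) = -3479/4985 - 494*(-17/13) = -3479/4985 + 646 = 3216831/4985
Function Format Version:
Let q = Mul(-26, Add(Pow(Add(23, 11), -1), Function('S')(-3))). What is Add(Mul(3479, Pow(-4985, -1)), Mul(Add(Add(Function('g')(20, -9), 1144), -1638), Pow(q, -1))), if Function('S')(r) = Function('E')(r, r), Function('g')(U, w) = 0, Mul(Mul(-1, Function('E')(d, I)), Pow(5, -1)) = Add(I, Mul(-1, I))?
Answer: Rational(3216831, 4985) ≈ 645.30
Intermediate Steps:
Function('E')(d, I) = 0 (Function('E')(d, I) = Mul(-5, Add(I, Mul(-1, I))) = Mul(-5, 0) = 0)
Function('S')(r) = 0
q = Rational(-13, 17) (q = Mul(-26, Add(Pow(Add(23, 11), -1), 0)) = Mul(-26, Add(Pow(34, -1), 0)) = Mul(-26, Add(Rational(1, 34), 0)) = Mul(-26, Rational(1, 34)) = Rational(-13, 17) ≈ -0.76471)
Add(Mul(3479, Pow(-4985, -1)), Mul(Add(Add(Function('g')(20, -9), 1144), -1638), Pow(q, -1))) = Add(Mul(3479, Pow(-4985, -1)), Mul(Add(Add(0, 1144), -1638), Pow(Rational(-13, 17), -1))) = Add(Mul(3479, Rational(-1, 4985)), Mul(Add(1144, -1638), Rational(-17, 13))) = Add(Rational(-3479, 4985), Mul(-494, Rational(-17, 13))) = Add(Rational(-3479, 4985), 646) = Rational(3216831, 4985)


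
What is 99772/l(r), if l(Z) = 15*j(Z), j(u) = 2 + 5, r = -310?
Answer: 99772/105 ≈ 950.21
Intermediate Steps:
j(u) = 7
l(Z) = 105 (l(Z) = 15*7 = 105)
99772/l(r) = 99772/105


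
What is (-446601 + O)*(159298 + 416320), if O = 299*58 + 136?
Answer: -247010923014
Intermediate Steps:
O = 17478 (O = 17342 + 136 = 17478)
(-446601 + O)*(159298 + 416320) = (-446601 + 17478)*(159298 + 416320) = -429123*575618 = -247010923014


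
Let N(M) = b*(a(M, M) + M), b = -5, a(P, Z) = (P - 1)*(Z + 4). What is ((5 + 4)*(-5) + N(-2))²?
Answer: 25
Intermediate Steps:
a(P, Z) = (-1 + P)*(4 + Z)
N(M) = 20 - 20*M - 5*M² (N(M) = -5*((-4 - M + 4*M + M*M) + M) = -5*((-4 - M + 4*M + M²) + M) = -5*((-4 + M² + 3*M) + M) = -5*(-4 + M² + 4*M) = 20 - 20*M - 5*M²)
((5 + 4)*(-5) + N(-2))² = ((5 + 4)*(-5) + (20 - 20*(-2) - 5*(-2)²))² = (9*(-5) + (20 + 40 - 5*4))² = (-45 + (20 + 40 - 20))² = (-45 + 40)² = (-5)² = 25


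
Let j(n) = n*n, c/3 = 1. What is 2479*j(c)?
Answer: 22311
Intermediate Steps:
c = 3 (c = 3*1 = 3)
j(n) = n²
2479*j(c) = 2479*3² = 2479*9 = 22311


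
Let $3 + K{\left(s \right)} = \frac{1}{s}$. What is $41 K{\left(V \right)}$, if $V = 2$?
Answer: $- \frac{205}{2} \approx -102.5$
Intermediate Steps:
$K{\left(s \right)} = -3 + \frac{1}{s}$
$41 K{\left(V \right)} = 41 \left(-3 + \frac{1}{2}\right) = 41 \left(- \frac{5}{2}\right) = - \frac{205}{2}$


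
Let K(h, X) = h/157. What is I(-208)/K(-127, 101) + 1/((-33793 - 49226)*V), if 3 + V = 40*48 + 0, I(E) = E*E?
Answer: -1081000595061631/20211722721 ≈ -53484.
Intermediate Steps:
I(E) = E**2
V = 1917 (V = -3 + (40*48 + 0) = -3 + (1920 + 0) = -3 + 1920 = 1917)
K(h, X) = h/157 (K(h, X) = h*(1/157) = h/157)
I(-208)/K(-127, 101) + 1/((-33793 - 49226)*V) = (-208)**2/(((1/157)*(-127))) + 1/(-33793 - 49226*1917) = 43264/(-127/157) + (1/1917)/(-83019) = 43264*(-157/127) - 1/83019*1/1917 = -6792448/127 - 1/159147423 = -1081000595061631/20211722721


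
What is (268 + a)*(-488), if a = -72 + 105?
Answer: -146888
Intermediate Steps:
a = 33
(268 + a)*(-488) = (268 + 33)*(-488) = 301*(-488) = -146888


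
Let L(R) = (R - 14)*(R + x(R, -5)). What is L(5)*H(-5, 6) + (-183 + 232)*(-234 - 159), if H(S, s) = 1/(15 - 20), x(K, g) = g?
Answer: -19257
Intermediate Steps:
H(S, s) = -1/5 (H(S, s) = 1/(-5) = -1/5)
L(R) = (-14 + R)*(-5 + R) (L(R) = (R - 14)*(R - 5) = (-14 + R)*(-5 + R))
L(5)*H(-5, 6) + (-183 + 232)*(-234 - 159) = (70 + 5**2 - 19*5)*(-1/5) + (-183 + 232)*(-234 - 159) = (70 + 25 - 95)*(-1/5) + 49*(-393) = 0*(-1/5) - 19257 = 0 - 19257 = -19257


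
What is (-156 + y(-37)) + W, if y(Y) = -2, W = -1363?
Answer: -1521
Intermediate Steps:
(-156 + y(-37)) + W = (-156 - 2) - 1363 = -158 - 1363 = -1521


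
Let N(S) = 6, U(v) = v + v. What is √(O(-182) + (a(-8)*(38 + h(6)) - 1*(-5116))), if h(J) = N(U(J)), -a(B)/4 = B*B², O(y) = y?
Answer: √95046 ≈ 308.30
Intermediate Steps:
U(v) = 2*v
a(B) = -4*B³ (a(B) = -4*B*B² = -4*B³)
h(J) = 6
√(O(-182) + (a(-8)*(38 + h(6)) - 1*(-5116))) = √(-182 + ((-4*(-8)³)*(38 + 6) - 1*(-5116))) = √(-182 + (-4*(-512)*44 + 5116)) = √(-182 + (2048*44 + 5116)) = √(-182 + (90112 + 5116)) = √(-182 + 95228) = √95046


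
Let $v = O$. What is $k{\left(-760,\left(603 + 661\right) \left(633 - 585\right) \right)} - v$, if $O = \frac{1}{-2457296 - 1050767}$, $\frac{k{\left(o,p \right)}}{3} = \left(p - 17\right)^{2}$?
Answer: $\frac{38718796795585726}{3508063} \approx 1.1037 \cdot 10^{10}$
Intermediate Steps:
$k{\left(o,p \right)} = 3 \left(-17 + p\right)^{2}$ ($k{\left(o,p \right)} = 3 \left(p - 17\right)^{2} = 3 \left(-17 + p\right)^{2}$)
$O = - \frac{1}{3508063}$ ($O = \frac{1}{-3508063} = - \frac{1}{3508063} \approx -2.8506 \cdot 10^{-7}$)
$v = - \frac{1}{3508063} \approx -2.8506 \cdot 10^{-7}$
$k{\left(-760,\left(603 + 661\right) \left(633 - 585\right) \right)} - v = 3 \left(-17 + \left(603 + 661\right) \left(633 - 585\right)\right)^{2} - - \frac{1}{3508063} = 3 \left(-17 + 1264 \cdot 48\right)^{2} + \frac{1}{3508063} = 3 \left(-17 + 60672\right)^{2} + \frac{1}{3508063} = 3 \cdot 60655^{2} + \frac{1}{3508063} = 3 \cdot 3679029025 + \frac{1}{3508063} = 11037087075 + \frac{1}{3508063} = \frac{38718796795585726}{3508063}$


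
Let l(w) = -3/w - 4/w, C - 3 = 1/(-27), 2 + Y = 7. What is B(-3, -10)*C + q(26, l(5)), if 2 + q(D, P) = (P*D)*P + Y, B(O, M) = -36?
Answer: -3953/75 ≈ -52.707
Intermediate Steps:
Y = 5 (Y = -2 + 7 = 5)
C = 80/27 (C = 3 + 1/(-27) = 3 - 1/27 = 80/27 ≈ 2.9630)
l(w) = -7/w
q(D, P) = 3 + D*P² (q(D, P) = -2 + ((P*D)*P + 5) = -2 + ((D*P)*P + 5) = -2 + (D*P² + 5) = -2 + (5 + D*P²) = 3 + D*P²)
B(-3, -10)*C + q(26, l(5)) = -36*80/27 + (3 + 26*(-7/5)²) = -320/3 + (3 + 26*(-7*⅕)²) = -320/3 + (3 + 26*(-7/5)²) = -320/3 + (3 + 26*(49/25)) = -320/3 + (3 + 1274/25) = -320/3 + 1349/25 = -3953/75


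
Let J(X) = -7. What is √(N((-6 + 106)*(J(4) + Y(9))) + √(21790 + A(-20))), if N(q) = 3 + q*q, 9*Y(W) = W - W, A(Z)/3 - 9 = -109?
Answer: √(490003 + √21490) ≈ 700.11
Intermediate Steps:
A(Z) = -300 (A(Z) = 27 + 3*(-109) = 27 - 327 = -300)
Y(W) = 0 (Y(W) = (W - W)/9 = (⅑)*0 = 0)
N(q) = 3 + q²
√(N((-6 + 106)*(J(4) + Y(9))) + √(21790 + A(-20))) = √((3 + ((-6 + 106)*(-7 + 0))²) + √(21790 - 300)) = √((3 + (100*(-7))²) + √21490) = √((3 + (-700)²) + √21490) = √((3 + 490000) + √21490) = √(490003 + √21490)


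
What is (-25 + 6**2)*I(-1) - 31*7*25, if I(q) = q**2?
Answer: -5414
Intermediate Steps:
(-25 + 6**2)*I(-1) - 31*7*25 = (-25 + 6**2)*(-1)**2 - 31*7*25 = (-25 + 36)*1 - 217*25 = 11*1 - 5425 = 11 - 5425 = -5414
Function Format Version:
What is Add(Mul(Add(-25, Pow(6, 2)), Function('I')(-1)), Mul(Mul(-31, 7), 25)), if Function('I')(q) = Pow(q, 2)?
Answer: -5414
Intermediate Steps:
Add(Mul(Add(-25, Pow(6, 2)), Function('I')(-1)), Mul(Mul(-31, 7), 25)) = Add(Mul(Add(-25, Pow(6, 2)), Pow(-1, 2)), Mul(Mul(-31, 7), 25)) = Add(Mul(Add(-25, 36), 1), Mul(-217, 25)) = Add(Mul(11, 1), -5425) = Add(11, -5425) = -5414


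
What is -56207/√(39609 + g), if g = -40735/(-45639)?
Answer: -168621*√9167130097906/1807755886 ≈ -282.42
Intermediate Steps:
g = 40735/45639 (g = -40735*(-1/45639) = 40735/45639 ≈ 0.89255)
-56207/√(39609 + g) = -56207/√(39609 + 40735/45639) = -56207*3*√9167130097906/1807755886 = -168621*√9167130097906/1807755886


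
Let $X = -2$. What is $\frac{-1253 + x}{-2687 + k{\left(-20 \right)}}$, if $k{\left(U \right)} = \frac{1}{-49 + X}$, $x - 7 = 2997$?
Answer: $- \frac{89301}{137038} \approx -0.65165$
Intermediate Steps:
$x = 3004$ ($x = 7 + 2997 = 3004$)
$k{\left(U \right)} = - \frac{1}{51}$ ($k{\left(U \right)} = \frac{1}{-49 - 2} = \frac{1}{-51} = - \frac{1}{51}$)
$\frac{-1253 + x}{-2687 + k{\left(-20 \right)}} = \frac{-1253 + 3004}{-2687 - \frac{1}{51}} = \frac{1751}{- \frac{137038}{51}} = 1751 \left(- \frac{51}{137038}\right) = - \frac{89301}{137038}$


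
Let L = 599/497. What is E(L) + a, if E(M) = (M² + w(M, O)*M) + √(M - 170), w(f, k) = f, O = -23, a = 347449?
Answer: 85823747643/247009 + I*√41693827/497 ≈ 3.4745e+5 + 12.992*I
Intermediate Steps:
L = 599/497 (L = 599*(1/497) = 599/497 ≈ 1.2052)
E(M) = √(-170 + M) + 2*M² (E(M) = (M² + M*M) + √(M - 170) = (M² + M²) + √(-170 + M) = 2*M² + √(-170 + M) = √(-170 + M) + 2*M²)
E(L) + a = (√(-170 + 599/497) + 2*(599/497)²) + 347449 = (√(-83891/497) + 2*(358801/247009)) + 347449 = (I*√41693827/497 + 717602/247009) + 347449 = (717602/247009 + I*√41693827/497) + 347449 = 85823747643/247009 + I*√41693827/497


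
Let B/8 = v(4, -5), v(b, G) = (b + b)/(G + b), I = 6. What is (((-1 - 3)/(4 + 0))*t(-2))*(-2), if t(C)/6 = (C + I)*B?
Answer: -3072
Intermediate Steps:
v(b, G) = 2*b/(G + b) (v(b, G) = (2*b)/(G + b) = 2*b/(G + b))
B = -64 (B = 8*(2*4/(-5 + 4)) = 8*(2*4/(-1)) = 8*(2*4*(-1)) = 8*(-8) = -64)
t(C) = -2304 - 384*C (t(C) = 6*((C + 6)*(-64)) = 6*((6 + C)*(-64)) = 6*(-384 - 64*C) = -2304 - 384*C)
(((-1 - 3)/(4 + 0))*t(-2))*(-2) = (((-1 - 3)/(4 + 0))*(-2304 - 384*(-2)))*(-2) = ((-4/4)*(-2304 + 768))*(-2) = (-4*1/4*(-1536))*(-2) = -1*(-1536)*(-2) = 1536*(-2) = -3072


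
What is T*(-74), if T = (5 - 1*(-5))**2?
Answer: -7400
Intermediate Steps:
T = 100 (T = (5 + 5)**2 = 10**2 = 100)
T*(-74) = 100*(-74) = -7400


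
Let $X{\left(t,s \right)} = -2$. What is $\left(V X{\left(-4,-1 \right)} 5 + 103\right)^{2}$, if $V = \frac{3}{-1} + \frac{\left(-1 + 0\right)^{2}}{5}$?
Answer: $17161$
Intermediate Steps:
$V = - \frac{14}{5}$ ($V = 3 \left(-1\right) + \left(-1\right)^{2} \cdot \frac{1}{5} = -3 + 1 \cdot \frac{1}{5} = -3 + \frac{1}{5} = - \frac{14}{5} \approx -2.8$)
$\left(V X{\left(-4,-1 \right)} 5 + 103\right)^{2} = \left(\left(- \frac{14}{5}\right) \left(-2\right) 5 + 103\right)^{2} = \left(\frac{28}{5} \cdot 5 + 103\right)^{2} = \left(28 + 103\right)^{2} = 131^{2} = 17161$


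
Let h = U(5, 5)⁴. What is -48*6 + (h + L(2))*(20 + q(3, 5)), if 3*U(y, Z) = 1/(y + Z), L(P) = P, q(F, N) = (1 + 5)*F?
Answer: -85859981/405000 ≈ -212.00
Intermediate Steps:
q(F, N) = 6*F
U(y, Z) = 1/(3*(Z + y)) (U(y, Z) = 1/(3*(y + Z)) = 1/(3*(Z + y)))
h = 1/810000 (h = (1/(3*(5 + 5)))⁴ = ((⅓)/10)⁴ = ((⅓)*(⅒))⁴ = (1/30)⁴ = 1/810000 ≈ 1.2346e-6)
-48*6 + (h + L(2))*(20 + q(3, 5)) = -48*6 + (1/810000 + 2)*(20 + 6*3) = -288 + 1620001*(20 + 18)/810000 = -288 + (1620001/810000)*38 = -288 + 30780019/405000 = -85859981/405000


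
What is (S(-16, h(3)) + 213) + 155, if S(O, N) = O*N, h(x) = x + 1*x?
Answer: 272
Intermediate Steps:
h(x) = 2*x (h(x) = x + x = 2*x)
S(O, N) = N*O
(S(-16, h(3)) + 213) + 155 = ((2*3)*(-16) + 213) + 155 = (6*(-16) + 213) + 155 = (-96 + 213) + 155 = 117 + 155 = 272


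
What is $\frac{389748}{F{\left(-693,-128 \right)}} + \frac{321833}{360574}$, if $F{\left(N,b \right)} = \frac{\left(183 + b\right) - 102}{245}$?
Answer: $- \frac{34430568735089}{16946978} \approx -2.0317 \cdot 10^{6}$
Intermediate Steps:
$F{\left(N,b \right)} = \frac{81}{245} + \frac{b}{245}$ ($F{\left(N,b \right)} = \left(81 + b\right) \frac{1}{245} = \frac{81}{245} + \frac{b}{245}$)
$\frac{389748}{F{\left(-693,-128 \right)}} + \frac{321833}{360574} = \frac{389748}{\frac{81}{245} + \frac{1}{245} \left(-128\right)} + \frac{321833}{360574} = \frac{389748}{\frac{81}{245} - \frac{128}{245}} + 321833 \cdot \frac{1}{360574} = \frac{389748}{- \frac{47}{245}} + \frac{321833}{360574} = 389748 \left(- \frac{245}{47}\right) + \frac{321833}{360574} = - \frac{95488260}{47} + \frac{321833}{360574} = - \frac{34430568735089}{16946978}$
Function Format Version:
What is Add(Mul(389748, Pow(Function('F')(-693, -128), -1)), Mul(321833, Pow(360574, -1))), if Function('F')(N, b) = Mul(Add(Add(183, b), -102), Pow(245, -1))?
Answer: Rational(-34430568735089, 16946978) ≈ -2.0317e+6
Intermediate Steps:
Function('F')(N, b) = Add(Rational(81, 245), Mul(Rational(1, 245), b)) (Function('F')(N, b) = Mul(Add(81, b), Rational(1, 245)) = Add(Rational(81, 245), Mul(Rational(1, 245), b)))
Add(Mul(389748, Pow(Function('F')(-693, -128), -1)), Mul(321833, Pow(360574, -1))) = Add(Mul(389748, Pow(Add(Rational(81, 245), Mul(Rational(1, 245), -128)), -1)), Mul(321833, Pow(360574, -1))) = Add(Mul(389748, Pow(Add(Rational(81, 245), Rational(-128, 245)), -1)), Mul(321833, Rational(1, 360574))) = Add(Mul(389748, Pow(Rational(-47, 245), -1)), Rational(321833, 360574)) = Add(Mul(389748, Rational(-245, 47)), Rational(321833, 360574)) = Add(Rational(-95488260, 47), Rational(321833, 360574)) = Rational(-34430568735089, 16946978)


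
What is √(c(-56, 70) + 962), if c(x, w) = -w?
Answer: 2*√223 ≈ 29.866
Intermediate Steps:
√(c(-56, 70) + 962) = √(-1*70 + 962) = √(-70 + 962) = √892 = 2*√223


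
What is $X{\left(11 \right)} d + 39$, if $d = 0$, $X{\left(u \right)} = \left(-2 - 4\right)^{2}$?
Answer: $39$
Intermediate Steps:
$X{\left(u \right)} = 36$ ($X{\left(u \right)} = \left(-6\right)^{2} = 36$)
$X{\left(11 \right)} d + 39 = 36 \cdot 0 + 39 = 0 + 39 = 39$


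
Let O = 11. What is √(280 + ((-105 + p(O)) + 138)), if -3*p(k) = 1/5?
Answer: √70410/15 ≈ 17.690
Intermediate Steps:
p(k) = -1/15 (p(k) = -⅓/5 = -⅓*⅕ = -1/15)
√(280 + ((-105 + p(O)) + 138)) = √(280 + ((-105 - 1/15) + 138)) = √(280 + (-1576/15 + 138)) = √(280 + 494/15) = √(4694/15) = √70410/15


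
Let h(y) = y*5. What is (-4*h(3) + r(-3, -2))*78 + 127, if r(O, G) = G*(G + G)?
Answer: -3929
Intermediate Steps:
h(y) = 5*y
r(O, G) = 2*G² (r(O, G) = G*(2*G) = 2*G²)
(-4*h(3) + r(-3, -2))*78 + 127 = (-20*3 + 2*(-2)²)*78 + 127 = (-4*15 + 2*4)*78 + 127 = (-60 + 8)*78 + 127 = -52*78 + 127 = -4056 + 127 = -3929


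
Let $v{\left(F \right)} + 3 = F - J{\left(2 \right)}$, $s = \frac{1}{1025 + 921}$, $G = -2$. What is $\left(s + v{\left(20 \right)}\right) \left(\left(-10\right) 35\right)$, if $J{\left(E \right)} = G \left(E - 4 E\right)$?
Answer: $- \frac{243275}{139} \approx -1750.2$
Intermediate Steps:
$J{\left(E \right)} = 6 E$ ($J{\left(E \right)} = - 2 \left(E - 4 E\right) = - 2 \left(- 3 E\right) = 6 E$)
$s = \frac{1}{1946} \approx 0.00051387$
$v{\left(F \right)} = -15 + F$ ($v{\left(F \right)} = -3 + \left(F - 6 \cdot 2\right) = -3 + \left(F - 12\right) = -3 + \left(-12 + F\right) = -15 + F$)
$\left(s + v{\left(20 \right)}\right) \left(\left(-10\right) 35\right) = \left(\frac{1}{1946} + \left(-15 + 20\right)\right) \left(\left(-10\right) 35\right) = \left(\frac{1}{1946} + 5\right) \left(-350\right) = \frac{9731}{1946} \left(-350\right) = - \frac{243275}{139}$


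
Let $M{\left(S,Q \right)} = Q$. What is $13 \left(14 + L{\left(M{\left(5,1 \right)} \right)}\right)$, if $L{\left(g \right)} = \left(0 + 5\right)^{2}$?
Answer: $507$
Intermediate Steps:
$L{\left(g \right)} = 25$ ($L{\left(g \right)} = 5^{2} = 25$)
$13 \left(14 + L{\left(M{\left(5,1 \right)} \right)}\right) = 13 \left(14 + 25\right) = 13 \cdot 39 = 507$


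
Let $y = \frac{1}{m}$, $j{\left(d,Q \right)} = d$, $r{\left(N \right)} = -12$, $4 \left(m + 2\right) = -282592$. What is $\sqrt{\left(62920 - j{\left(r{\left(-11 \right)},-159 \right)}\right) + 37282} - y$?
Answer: $\frac{1}{70650} + \sqrt{100214} \approx 316.57$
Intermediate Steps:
$m = -70650$ ($m = -2 + \frac{1}{4} \left(-282592\right) = -2 - 70648 = -70650$)
$y = - \frac{1}{70650}$ ($y = \frac{1}{-70650} = - \frac{1}{70650} \approx -1.4154 \cdot 10^{-5}$)
$\sqrt{\left(62920 - j{\left(r{\left(-11 \right)},-159 \right)}\right) + 37282} - y = \sqrt{\left(62920 - -12\right) + 37282} - - \frac{1}{70650} = \sqrt{\left(62920 + 12\right) + 37282} + \frac{1}{70650} = \sqrt{62932 + 37282} + \frac{1}{70650} = \sqrt{100214} + \frac{1}{70650} = \frac{1}{70650} + \sqrt{100214}$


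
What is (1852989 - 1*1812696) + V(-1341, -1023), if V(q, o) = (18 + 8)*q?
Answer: 5427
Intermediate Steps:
V(q, o) = 26*q
(1852989 - 1*1812696) + V(-1341, -1023) = (1852989 - 1*1812696) + 26*(-1341) = (1852989 - 1812696) - 34866 = 40293 - 34866 = 5427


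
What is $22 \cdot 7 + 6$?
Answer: $160$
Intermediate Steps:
$22 \cdot 7 + 6 = 154 + 6 = 160$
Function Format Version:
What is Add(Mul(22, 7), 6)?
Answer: 160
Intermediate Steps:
Add(Mul(22, 7), 6) = Add(154, 6) = 160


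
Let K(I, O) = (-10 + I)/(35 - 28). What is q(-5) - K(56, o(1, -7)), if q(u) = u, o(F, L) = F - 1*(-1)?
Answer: -81/7 ≈ -11.571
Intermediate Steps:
o(F, L) = 1 + F (o(F, L) = F + 1 = 1 + F)
K(I, O) = -10/7 + I/7 (K(I, O) = (-10 + I)/7 = (-10 + I)*(1/7) = -10/7 + I/7)
q(-5) - K(56, o(1, -7)) = -5 - (-10/7 + (1/7)*56) = -5 - (-10/7 + 8) = -5 - 1*46/7 = -5 - 46/7 = -81/7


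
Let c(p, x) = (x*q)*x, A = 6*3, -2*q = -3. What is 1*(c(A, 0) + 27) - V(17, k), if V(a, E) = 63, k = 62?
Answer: -36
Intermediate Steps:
q = 3/2 (q = -1/2*(-3) = 3/2 ≈ 1.5000)
A = 18
c(p, x) = 3*x**2/2 (c(p, x) = (x*(3/2))*x = (3*x/2)*x = 3*x**2/2)
1*(c(A, 0) + 27) - V(17, k) = 1*((3/2)*0**2 + 27) - 1*63 = 1*((3/2)*0 + 27) - 63 = 1*(0 + 27) - 63 = 1*27 - 63 = 27 - 63 = -36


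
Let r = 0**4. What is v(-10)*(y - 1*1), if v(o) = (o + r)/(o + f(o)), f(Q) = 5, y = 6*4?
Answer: 46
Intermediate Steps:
y = 24
r = 0
v(o) = o/(5 + o) (v(o) = (o + 0)/(o + 5) = o/(5 + o))
v(-10)*(y - 1*1) = (-10/(5 - 10))*(24 - 1*1) = (-10/(-5))*(24 - 1) = -10*(-1/5)*23 = 2*23 = 46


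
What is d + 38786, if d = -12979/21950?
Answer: 851339721/21950 ≈ 38785.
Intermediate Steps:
d = -12979/21950 (d = -12979*1/21950 = -12979/21950 ≈ -0.59130)
d + 38786 = -12979/21950 + 38786 = 851339721/21950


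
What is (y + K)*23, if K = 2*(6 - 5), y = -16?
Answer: -322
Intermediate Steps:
K = 2 (K = 2*1 = 2)
(y + K)*23 = (-16 + 2)*23 = -14*23 = -322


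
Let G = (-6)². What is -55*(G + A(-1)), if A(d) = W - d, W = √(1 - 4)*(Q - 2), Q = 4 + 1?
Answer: -2035 - 165*I*√3 ≈ -2035.0 - 285.79*I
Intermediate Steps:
G = 36
Q = 5
W = 3*I*√3 (W = √(1 - 4)*(5 - 2) = √(-3)*3 = (I*√3)*3 = 3*I*√3 ≈ 5.1962*I)
A(d) = -d + 3*I*√3 (A(d) = 3*I*√3 - d = -d + 3*I*√3)
-55*(G + A(-1)) = -55*(36 + (-1*(-1) + 3*I*√3)) = -55*(36 + (1 + 3*I*√3)) = -55*(37 + 3*I*√3) = -2035 - 165*I*√3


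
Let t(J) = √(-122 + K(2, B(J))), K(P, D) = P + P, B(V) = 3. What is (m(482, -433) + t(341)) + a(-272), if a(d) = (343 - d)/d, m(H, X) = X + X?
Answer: -236167/272 + I*√118 ≈ -868.26 + 10.863*I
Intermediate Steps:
K(P, D) = 2*P
m(H, X) = 2*X
a(d) = (343 - d)/d
t(J) = I*√118 (t(J) = √(-122 + 2*2) = √(-122 + 4) = √(-118) = I*√118)
(m(482, -433) + t(341)) + a(-272) = (2*(-433) + I*√118) + (343 - 1*(-272))/(-272) = (-866 + I*√118) - (343 + 272)/272 = (-866 + I*√118) - 1/272*615 = (-866 + I*√118) - 615/272 = -236167/272 + I*√118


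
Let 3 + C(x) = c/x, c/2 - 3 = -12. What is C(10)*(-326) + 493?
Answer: 10289/5 ≈ 2057.8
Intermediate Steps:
c = -18 (c = 6 + 2*(-12) = 6 - 24 = -18)
C(x) = -3 - 18/x
C(10)*(-326) + 493 = (-3 - 18/10)*(-326) + 493 = (-3 - 18*1/10)*(-326) + 493 = (-3 - 9/5)*(-326) + 493 = -24/5*(-326) + 493 = 7824/5 + 493 = 10289/5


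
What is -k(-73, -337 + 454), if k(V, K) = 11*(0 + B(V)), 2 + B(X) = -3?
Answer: 55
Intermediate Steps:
B(X) = -5 (B(X) = -2 - 3 = -5)
k(V, K) = -55 (k(V, K) = 11*(0 - 5) = 11*(-5) = -55)
-k(-73, -337 + 454) = -1*(-55) = 55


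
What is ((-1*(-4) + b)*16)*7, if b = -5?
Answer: -112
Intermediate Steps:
((-1*(-4) + b)*16)*7 = ((-1*(-4) - 5)*16)*7 = ((4 - 5)*16)*7 = -1*16*7 = -16*7 = -112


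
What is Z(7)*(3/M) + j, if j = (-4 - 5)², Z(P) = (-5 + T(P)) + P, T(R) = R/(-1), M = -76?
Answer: 6171/76 ≈ 81.197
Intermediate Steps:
T(R) = -R (T(R) = R*(-1) = -R)
Z(P) = -5 (Z(P) = (-5 - P) + P = -5)
j = 81 (j = (-9)² = 81)
Z(7)*(3/M) + j = -15/(-76) + 81 = -15*(-1)/76 + 81 = -5*(-3/76) + 81 = 15/76 + 81 = 6171/76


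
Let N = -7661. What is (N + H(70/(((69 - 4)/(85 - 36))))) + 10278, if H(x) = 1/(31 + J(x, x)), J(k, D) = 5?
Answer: 94213/36 ≈ 2617.0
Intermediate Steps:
H(x) = 1/36 (H(x) = 1/(31 + 5) = 1/36)
(N + H(70/(((69 - 4)/(85 - 36))))) + 10278 = (-7661 + 1/36) + 10278 = -275795/36 + 10278 = 94213/36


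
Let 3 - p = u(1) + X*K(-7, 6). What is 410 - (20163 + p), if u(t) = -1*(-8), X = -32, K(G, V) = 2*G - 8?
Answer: -19044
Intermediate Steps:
K(G, V) = -8 + 2*G
u(t) = 8
p = -709 (p = 3 - (8 - 32*(-8 + 2*(-7))) = 3 - (8 - 32*(-8 - 14)) = 3 - (8 - 32*(-22)) = 3 - (8 + 704) = 3 - 1*712 = 3 - 712 = -709)
410 - (20163 + p) = 410 - (20163 - 709) = 410 - 1*19454 = 410 - 19454 = -19044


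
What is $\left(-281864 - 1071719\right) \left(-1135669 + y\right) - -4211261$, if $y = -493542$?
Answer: $2205276524274$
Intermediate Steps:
$\left(-281864 - 1071719\right) \left(-1135669 + y\right) - -4211261 = \left(-281864 - 1071719\right) \left(-1135669 - 493542\right) - -4211261 = \left(-1353583\right) \left(-1629211\right) + 4211261 = 2205272313013 + 4211261 = 2205276524274$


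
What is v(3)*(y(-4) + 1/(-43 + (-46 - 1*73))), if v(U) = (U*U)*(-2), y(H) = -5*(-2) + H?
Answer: -971/9 ≈ -107.89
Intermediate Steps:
y(H) = 10 + H
v(U) = -2*U² (v(U) = U²*(-2) = -2*U²)
v(3)*(y(-4) + 1/(-43 + (-46 - 1*73))) = (-2*3²)*((10 - 4) + 1/(-43 + (-46 - 1*73))) = (-2*9)*(6 + 1/(-43 + (-46 - 73))) = -18*(6 + 1/(-43 - 119)) = -18*(6 + 1/(-162)) = -18*(6 - 1/162) = -18*971/162 = -971/9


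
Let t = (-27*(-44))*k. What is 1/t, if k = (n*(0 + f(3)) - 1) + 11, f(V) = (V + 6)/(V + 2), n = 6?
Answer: 5/123552 ≈ 4.0469e-5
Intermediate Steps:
f(V) = (6 + V)/(2 + V)
k = 104/5 (k = (6*(0 + (6 + 3)/(2 + 3)) - 1) + 11 = (6*(0 + 9/5) - 1) + 11 = (6*(9/5) - 1) + 11 = (54/5 - 1) + 11 = 49/5 + 11 = 104/5 ≈ 20.800)
t = 123552/5 (t = -27*(-44)*(104/5) = 1188*(104/5) = 123552/5 ≈ 24710.)
1/t = 1/(123552/5) = 5/123552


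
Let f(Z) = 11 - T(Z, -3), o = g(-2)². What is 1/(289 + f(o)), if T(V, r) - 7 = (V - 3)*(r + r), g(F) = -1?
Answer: 1/281 ≈ 0.0035587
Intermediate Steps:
T(V, r) = 7 + 2*r*(-3 + V) (T(V, r) = 7 + (V - 3)*(r + r) = 7 + (-3 + V)*(2*r) = 7 + 2*r*(-3 + V))
o = 1 (o = (-1)² = 1)
f(Z) = -14 + 6*Z (f(Z) = 11 - (7 - 6*(-3) + 2*Z*(-3)) = 11 - (7 + 18 - 6*Z) = 11 - (25 - 6*Z) = 11 + (-25 + 6*Z) = -14 + 6*Z)
1/(289 + f(o)) = 1/(289 + (-14 + 6*1)) = 1/(289 + (-14 + 6)) = 1/(289 - 8) = 1/281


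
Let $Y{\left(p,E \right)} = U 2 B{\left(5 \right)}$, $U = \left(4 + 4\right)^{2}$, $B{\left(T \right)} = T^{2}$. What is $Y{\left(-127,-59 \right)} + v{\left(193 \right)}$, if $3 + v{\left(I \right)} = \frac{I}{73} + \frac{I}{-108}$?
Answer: $\frac{25211903}{7884} \approx 3197.9$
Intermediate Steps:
$v{\left(I \right)} = -3 + \frac{35 I}{7884}$ ($v{\left(I \right)} = -3 + \left(\frac{I}{73} + \frac{I}{-108}\right) = -3 + \left(I \frac{1}{73} + I \left(- \frac{1}{108}\right)\right) = -3 + \left(\frac{I}{73} - \frac{I}{108}\right) = -3 + \frac{35 I}{7884}$)
$U = 64$ ($U = 8^{2} = 64$)
$Y{\left(p,E \right)} = 3200$ ($Y{\left(p,E \right)} = 64 \cdot 2 \cdot 5^{2} = 128 \cdot 25 = 3200$)
$Y{\left(-127,-59 \right)} + v{\left(193 \right)} = 3200 + \left(-3 + \frac{35}{7884} \cdot 193\right) = 3200 + \left(-3 + \frac{6755}{7884}\right) = 3200 - \frac{16897}{7884} = \frac{25211903}{7884}$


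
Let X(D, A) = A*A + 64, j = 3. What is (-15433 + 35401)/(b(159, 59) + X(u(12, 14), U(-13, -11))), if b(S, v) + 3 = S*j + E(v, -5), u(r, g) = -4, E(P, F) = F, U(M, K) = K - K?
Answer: 1536/41 ≈ 37.463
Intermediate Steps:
U(M, K) = 0
b(S, v) = -8 + 3*S (b(S, v) = -3 + (S*3 - 5) = -3 + (3*S - 5) = -3 + (-5 + 3*S) = -8 + 3*S)
X(D, A) = 64 + A**2 (X(D, A) = A**2 + 64 = 64 + A**2)
(-15433 + 35401)/(b(159, 59) + X(u(12, 14), U(-13, -11))) = (-15433 + 35401)/((-8 + 3*159) + (64 + 0**2)) = 19968/((-8 + 477) + (64 + 0)) = 19968/(469 + 64) = 19968/533 = 19968*(1/533) = 1536/41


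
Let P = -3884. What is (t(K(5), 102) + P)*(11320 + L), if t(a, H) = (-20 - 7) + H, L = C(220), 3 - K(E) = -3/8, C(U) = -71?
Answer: -42847441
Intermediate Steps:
K(E) = 27/8 (K(E) = 3 - (-3)/8 = 3 - 1*(-3/8) = 3 + 3/8 = 27/8)
L = -71
t(a, H) = -27 + H
(t(K(5), 102) + P)*(11320 + L) = ((-27 + 102) - 3884)*(11320 - 71) = (75 - 3884)*11249 = -3809*11249 = -42847441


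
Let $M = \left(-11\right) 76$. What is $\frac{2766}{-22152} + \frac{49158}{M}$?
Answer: $- \frac{45469183}{771628} \approx -58.926$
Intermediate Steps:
$M = -836$
$\frac{2766}{-22152} + \frac{49158}{M} = \frac{2766}{-22152} + \frac{49158}{-836} = 2766 \left(- \frac{1}{22152}\right) + 49158 \left(- \frac{1}{836}\right) = - \frac{461}{3692} - \frac{24579}{418} = - \frac{45469183}{771628}$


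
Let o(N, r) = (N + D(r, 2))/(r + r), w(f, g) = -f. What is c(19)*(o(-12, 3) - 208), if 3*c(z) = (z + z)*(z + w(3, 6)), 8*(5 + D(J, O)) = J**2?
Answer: -384218/9 ≈ -42691.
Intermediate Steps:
D(J, O) = -5 + J**2/8
c(z) = 2*z*(-3 + z)/3 (c(z) = ((z + z)*(z - 1*3))/3 = ((2*z)*(z - 3))/3 = ((2*z)*(-3 + z))/3 = (2*z*(-3 + z))/3 = 2*z*(-3 + z)/3)
o(N, r) = (-5 + N + r**2/8)/(2*r) (o(N, r) = (N + (-5 + r**2/8))/(r + r) = (-5 + N + r**2/8)/((2*r)) = (-5 + N + r**2/8)*(1/(2*r)) = (-5 + N + r**2/8)/(2*r))
c(19)*(o(-12, 3) - 208) = ((2/3)*19*(-3 + 19))*((1/16)*(-40 + 3**2 + 8*(-12))/3 - 208) = ((2/3)*19*16)*((1/16)*(1/3)*(-40 + 9 - 96) - 208) = 608*((1/16)*(1/3)*(-127) - 208)/3 = 608*(-127/48 - 208)/3 = (608/3)*(-10111/48) = -384218/9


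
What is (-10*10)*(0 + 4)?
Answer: -400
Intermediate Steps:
(-10*10)*(0 + 4) = -100*4 = -400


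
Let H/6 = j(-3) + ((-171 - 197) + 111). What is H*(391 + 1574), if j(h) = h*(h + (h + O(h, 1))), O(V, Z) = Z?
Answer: -2853180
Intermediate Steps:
j(h) = h*(1 + 2*h) (j(h) = h*(h + (h + 1)) = h*(h + (1 + h)) = h*(1 + 2*h))
H = -1452 (H = 6*(-3*(1 + 2*(-3)) + ((-171 - 197) + 111)) = 6*(-3*(1 - 6) + (-368 + 111)) = 6*(-3*(-5) - 257) = 6*(15 - 257) = 6*(-242) = -1452)
H*(391 + 1574) = -1452*(391 + 1574) = -1452*1965 = -2853180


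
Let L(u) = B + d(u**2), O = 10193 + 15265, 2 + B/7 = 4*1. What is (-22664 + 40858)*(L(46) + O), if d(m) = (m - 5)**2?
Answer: 81541741842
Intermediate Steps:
B = 14 (B = -14 + 7*(4*1) = -14 + 7*4 = -14 + 28 = 14)
d(m) = (-5 + m)**2
O = 25458
L(u) = 14 + (-5 + u**2)**2
(-22664 + 40858)*(L(46) + O) = (-22664 + 40858)*((14 + (-5 + 46**2)**2) + 25458) = 18194*((14 + (-5 + 2116)**2) + 25458) = 18194*((14 + 2111**2) + 25458) = 18194*((14 + 4456321) + 25458) = 18194*(4456335 + 25458) = 18194*4481793 = 81541741842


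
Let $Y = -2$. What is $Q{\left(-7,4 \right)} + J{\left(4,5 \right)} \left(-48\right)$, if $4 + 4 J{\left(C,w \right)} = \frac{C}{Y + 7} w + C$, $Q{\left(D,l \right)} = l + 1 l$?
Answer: $-40$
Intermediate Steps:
$Q{\left(D,l \right)} = 2 l$ ($Q{\left(D,l \right)} = l + l = 2 l$)
$J{\left(C,w \right)} = -1 + \frac{C}{4} + \frac{C w}{20}$ ($J{\left(C,w \right)} = -1 + \frac{\frac{C}{-2 + 7} w + C}{4} = -1 + \frac{\frac{C}{5} w + C}{4} = -1 + \frac{\frac{C w}{5} + C}{4} = -1 + \frac{C + \frac{C w}{5}}{4} = -1 + \left(\frac{C}{4} + \frac{C w}{20}\right) = -1 + \frac{C}{4} + \frac{C w}{20}$)
$Q{\left(-7,4 \right)} + J{\left(4,5 \right)} \left(-48\right) = 2 \cdot 4 + \left(-1 + \frac{1}{4} \cdot 4 + \frac{1}{20} \cdot 4 \cdot 5\right) \left(-48\right) = 8 + \left(-1 + 1 + 1\right) \left(-48\right) = 8 + 1 \left(-48\right) = 8 - 48 = -40$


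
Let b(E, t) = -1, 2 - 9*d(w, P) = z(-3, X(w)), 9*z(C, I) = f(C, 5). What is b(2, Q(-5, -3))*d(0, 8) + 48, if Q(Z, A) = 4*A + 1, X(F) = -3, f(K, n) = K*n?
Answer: 1285/27 ≈ 47.593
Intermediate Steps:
z(C, I) = 5*C/9 (z(C, I) = (C*5)/9 = (5*C)/9 = 5*C/9)
d(w, P) = 11/27 (d(w, P) = 2/9 - 5*(-3)/81 = 2/9 - ⅑*(-5/3) = 2/9 + 5/27 = 11/27)
Q(Z, A) = 1 + 4*A
b(2, Q(-5, -3))*d(0, 8) + 48 = -1*11/27 + 48 = -11/27 + 48 = 1285/27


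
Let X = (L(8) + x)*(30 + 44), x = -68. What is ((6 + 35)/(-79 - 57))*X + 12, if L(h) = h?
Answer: 22959/17 ≈ 1350.5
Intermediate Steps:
X = -4440 (X = (8 - 68)*(30 + 44) = -60*74 = -4440)
((6 + 35)/(-79 - 57))*X + 12 = ((6 + 35)/(-79 - 57))*(-4440) + 12 = (41/(-136))*(-4440) + 12 = (41*(-1/136))*(-4440) + 12 = -41/136*(-4440) + 12 = 22755/17 + 12 = 22959/17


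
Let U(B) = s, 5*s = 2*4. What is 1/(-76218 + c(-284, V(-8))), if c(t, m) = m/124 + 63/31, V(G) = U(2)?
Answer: -155/11813473 ≈ -1.3121e-5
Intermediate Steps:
s = 8/5 (s = (2*4)/5 = (⅕)*8 = 8/5 ≈ 1.6000)
U(B) = 8/5
V(G) = 8/5
c(t, m) = 63/31 + m/124 (c(t, m) = m*(1/124) + 63*(1/31) = m/124 + 63/31 = 63/31 + m/124)
1/(-76218 + c(-284, V(-8))) = 1/(-76218 + (63/31 + (1/124)*(8/5))) = 1/(-76218 + (63/31 + 2/155)) = 1/(-76218 + 317/155) = 1/(-11813473/155) = -155/11813473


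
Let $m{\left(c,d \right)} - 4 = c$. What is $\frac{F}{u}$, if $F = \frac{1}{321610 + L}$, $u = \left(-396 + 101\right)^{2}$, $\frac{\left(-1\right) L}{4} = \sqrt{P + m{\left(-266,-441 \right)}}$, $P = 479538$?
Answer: $\frac{32161}{900058879360010} + \frac{2 \sqrt{119819}}{2250147198400025} \approx 3.604 \cdot 10^{-11}$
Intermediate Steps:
$m{\left(c,d \right)} = 4 + c$
$L = - 8 \sqrt{119819}$ ($L = - 4 \sqrt{479538 + \left(4 - 266\right)} = - 4 \sqrt{479538 - 262} = - 4 \sqrt{479276} = - 4 \cdot 2 \sqrt{119819} = - 8 \sqrt{119819} \approx -2769.2$)
$u = 87025$ ($u = \left(-295\right)^{2} = 87025$)
$F = \frac{1}{321610 - 8 \sqrt{119819}} \approx 3.1364 \cdot 10^{-6}$
$\frac{F}{u} = \frac{\frac{160805}{51712661842} + \frac{2 \sqrt{119819}}{25856330921}}{87025} = \left(\frac{160805}{51712661842} + \frac{2 \sqrt{119819}}{25856330921}\right) \frac{1}{87025} = \frac{32161}{900058879360010} + \frac{2 \sqrt{119819}}{2250147198400025}$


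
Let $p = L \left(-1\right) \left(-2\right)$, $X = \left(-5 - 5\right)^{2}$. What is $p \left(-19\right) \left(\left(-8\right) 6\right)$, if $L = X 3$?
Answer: $547200$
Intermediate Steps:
$X = 100$ ($X = \left(-10\right)^{2} = 100$)
$L = 300$ ($L = 100 \cdot 3 = 300$)
$p = 600$ ($p = 300 \left(-1\right) \left(-2\right) = \left(-300\right) \left(-2\right) = 600$)
$p \left(-19\right) \left(\left(-8\right) 6\right) = 600 \left(-19\right) \left(\left(-8\right) 6\right) = \left(-11400\right) \left(-48\right) = 547200$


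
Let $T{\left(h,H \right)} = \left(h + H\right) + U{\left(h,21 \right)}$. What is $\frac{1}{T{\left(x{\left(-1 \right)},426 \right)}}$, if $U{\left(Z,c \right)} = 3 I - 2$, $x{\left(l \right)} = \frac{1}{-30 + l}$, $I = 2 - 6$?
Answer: $\frac{31}{12771} \approx 0.0024274$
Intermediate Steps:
$I = -4$ ($I = 2 - 6 = -4$)
$U{\left(Z,c \right)} = -14$ ($U{\left(Z,c \right)} = 3 \left(-4\right) - 2 = -12 - 2 = -14$)
$T{\left(h,H \right)} = -14 + H + h$ ($T{\left(h,H \right)} = \left(h + H\right) - 14 = \left(H + h\right) - 14 = -14 + H + h$)
$\frac{1}{T{\left(x{\left(-1 \right)},426 \right)}} = \frac{1}{-14 + 426 + \frac{1}{-30 - 1}} = \frac{1}{-14 + 426 + \frac{1}{-31}} = \frac{1}{-14 + 426 - \frac{1}{31}} = \frac{1}{\frac{12771}{31}} = \frac{31}{12771}$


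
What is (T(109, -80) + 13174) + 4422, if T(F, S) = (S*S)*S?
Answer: -494404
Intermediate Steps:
T(F, S) = S**3 (T(F, S) = S**2*S = S**3)
(T(109, -80) + 13174) + 4422 = ((-80)**3 + 13174) + 4422 = (-512000 + 13174) + 4422 = -498826 + 4422 = -494404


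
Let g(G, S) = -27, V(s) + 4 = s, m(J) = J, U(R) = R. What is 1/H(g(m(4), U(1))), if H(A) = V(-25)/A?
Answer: 27/29 ≈ 0.93103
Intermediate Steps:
V(s) = -4 + s
H(A) = -29/A (H(A) = (-4 - 25)/A = -29/A)
1/H(g(m(4), U(1))) = 1/(-29/(-27)) = 1/(-29*(-1/27)) = 1/(29/27) = 27/29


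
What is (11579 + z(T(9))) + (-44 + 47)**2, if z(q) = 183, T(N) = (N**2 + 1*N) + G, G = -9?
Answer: 11771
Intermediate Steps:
T(N) = -9 + N + N**2 (T(N) = (N**2 + 1*N) - 9 = (N**2 + N) - 9 = (N + N**2) - 9 = -9 + N + N**2)
(11579 + z(T(9))) + (-44 + 47)**2 = (11579 + 183) + (-44 + 47)**2 = 11762 + 3**2 = 11762 + 9 = 11771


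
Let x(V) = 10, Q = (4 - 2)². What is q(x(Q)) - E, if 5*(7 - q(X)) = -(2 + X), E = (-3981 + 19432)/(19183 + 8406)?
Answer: 1219428/137945 ≈ 8.8400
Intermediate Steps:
Q = 4 (Q = 2² = 4)
E = 15451/27589 ≈ 0.56004
q(X) = 37/5 + X/5 (q(X) = 7 - (-1)*(2 + X)/5 = 7 - (-2 - X)/5 = 7 + (⅖ + X/5) = 37/5 + X/5)
q(x(Q)) - E = (37/5 + (⅕)*10) - 1*15451/27589 = (37/5 + 2) - 15451/27589 = 47/5 - 15451/27589 = 1219428/137945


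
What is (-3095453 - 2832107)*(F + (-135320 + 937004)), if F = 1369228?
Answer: -12868211134720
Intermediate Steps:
(-3095453 - 2832107)*(F + (-135320 + 937004)) = (-3095453 - 2832107)*(1369228 + (-135320 + 937004)) = -5927560*(1369228 + 801684) = -5927560*2170912 = -12868211134720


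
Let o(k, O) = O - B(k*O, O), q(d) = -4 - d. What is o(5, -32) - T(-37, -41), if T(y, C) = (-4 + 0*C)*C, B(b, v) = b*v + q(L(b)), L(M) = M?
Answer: -5472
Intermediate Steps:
B(b, v) = -4 - b + b*v (B(b, v) = b*v + (-4 - b) = -4 - b + b*v)
T(y, C) = -4*C (T(y, C) = (-4 + 0)*C = -4*C)
o(k, O) = 4 + O + O*k - k*O**2 (o(k, O) = O - (-4 - k*O + (k*O)*O) = O - (-4 - O*k + (O*k)*O) = O - (-4 - O*k + k*O**2) = O - (-4 + k*O**2 - O*k) = O + (4 + O*k - k*O**2) = 4 + O + O*k - k*O**2)
o(5, -32) - T(-37, -41) = (4 - 32 - 32*5 - 1*5*(-32)**2) - (-4)*(-41) = (4 - 32 - 160 - 1*5*1024) - 1*164 = (4 - 32 - 160 - 5120) - 164 = -5308 - 164 = -5472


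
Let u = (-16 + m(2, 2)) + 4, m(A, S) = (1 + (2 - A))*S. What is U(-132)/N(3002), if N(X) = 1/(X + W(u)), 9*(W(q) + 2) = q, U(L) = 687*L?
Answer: -271951240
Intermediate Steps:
m(A, S) = S*(3 - A) (m(A, S) = (3 - A)*S = S*(3 - A))
u = -10 (u = (-16 + 2*(3 - 1*2)) + 4 = (-16 + 2*(3 - 2)) + 4 = (-16 + 2*1) + 4 = (-16 + 2) + 4 = -14 + 4 = -10)
W(q) = -2 + q/9
N(X) = 1/(-28/9 + X) (N(X) = 1/(X + (-2 + (1/9)*(-10))) = 1/(X + (-2 - 10/9)) = 1/(X - 28/9) = 1/(-28/9 + X))
U(-132)/N(3002) = (687*(-132))/((9/(-28 + 9*3002))) = -90684/(9/(-28 + 27018)) = -90684/(9/26990) = -90684/(9*(1/26990)) = -90684/9/26990 = -90684*26990/9 = -271951240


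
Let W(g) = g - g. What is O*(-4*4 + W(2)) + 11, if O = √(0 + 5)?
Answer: 11 - 16*√5 ≈ -24.777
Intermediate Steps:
W(g) = 0
O = √5 ≈ 2.2361
O*(-4*4 + W(2)) + 11 = √5*(-4*4 + 0) + 11 = √5*(-16 + 0) + 11 = √5*(-16) + 11 = -16*√5 + 11 = 11 - 16*√5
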